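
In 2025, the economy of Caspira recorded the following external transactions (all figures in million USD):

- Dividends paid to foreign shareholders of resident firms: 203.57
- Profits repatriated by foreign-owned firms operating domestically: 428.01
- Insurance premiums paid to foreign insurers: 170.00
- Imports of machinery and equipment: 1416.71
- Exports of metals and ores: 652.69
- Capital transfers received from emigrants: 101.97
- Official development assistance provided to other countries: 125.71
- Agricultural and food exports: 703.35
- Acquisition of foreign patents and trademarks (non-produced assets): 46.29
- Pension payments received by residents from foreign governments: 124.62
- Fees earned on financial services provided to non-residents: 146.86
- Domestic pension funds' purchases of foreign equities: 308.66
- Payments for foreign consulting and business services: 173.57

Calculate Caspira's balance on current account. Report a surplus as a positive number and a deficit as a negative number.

-890.05

Goods: 652.69 + 703.35 - 1416.71 = -60.67
Services: 146.86 - 170.00 - 173.57 = -196.71
Primary income: -203.57 - 428.01 = -631.58
Secondary income: 124.62 - 125.71 = -1.09
Current account = (-60.67) + (-196.71) + (-631.58) + (-1.09) = -890.05
(Excluded from the current account — capital account: capital transfers received from emigrants 101.97, acquisition of foreign patents and trademarks (non-produced assets) 46.29; financial account: domestic pension funds' purchases of foreign equities 308.66.)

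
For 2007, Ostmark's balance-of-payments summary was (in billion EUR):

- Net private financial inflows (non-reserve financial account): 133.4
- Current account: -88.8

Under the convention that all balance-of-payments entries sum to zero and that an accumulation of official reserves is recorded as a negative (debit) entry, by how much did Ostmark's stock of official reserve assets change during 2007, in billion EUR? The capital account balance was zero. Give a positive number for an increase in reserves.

Official reserve transactions balance = -((-88.8) + 133.4) = -44.6
An accumulation of reserves is recorded as a debit (negative entry), so the change in the stock of reserves is the negative of that balance.
Change in official reserves = -(-44.6) = 44.6

44.6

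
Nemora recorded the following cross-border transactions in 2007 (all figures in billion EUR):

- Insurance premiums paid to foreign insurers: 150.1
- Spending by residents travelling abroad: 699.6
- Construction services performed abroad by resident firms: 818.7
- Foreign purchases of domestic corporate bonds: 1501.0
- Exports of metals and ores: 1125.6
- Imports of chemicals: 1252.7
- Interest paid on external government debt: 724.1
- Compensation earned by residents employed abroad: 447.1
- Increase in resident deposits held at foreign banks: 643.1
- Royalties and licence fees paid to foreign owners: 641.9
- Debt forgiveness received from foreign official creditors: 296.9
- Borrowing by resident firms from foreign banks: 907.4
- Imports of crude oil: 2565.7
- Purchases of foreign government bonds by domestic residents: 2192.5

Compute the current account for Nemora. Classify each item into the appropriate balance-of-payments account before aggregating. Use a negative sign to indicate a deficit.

Goods: 1125.6 - 2565.7 - 1252.7 = -2692.8
Services: -699.6 + 818.7 - 641.9 - 150.1 = -672.9
Primary income: -724.1 + 447.1 = -277.0
Current account = (-2692.8) + (-672.9) + (-277.0) = -3642.7
(Excluded from the current account — financial account: foreign purchases of domestic corporate bonds 1501.0, increase in resident deposits held at foreign banks 643.1, borrowing by resident firms from foreign banks 907.4, purchases of foreign government bonds by domestic residents 2192.5; capital account: debt forgiveness received from foreign official creditors 296.9.)

-3642.7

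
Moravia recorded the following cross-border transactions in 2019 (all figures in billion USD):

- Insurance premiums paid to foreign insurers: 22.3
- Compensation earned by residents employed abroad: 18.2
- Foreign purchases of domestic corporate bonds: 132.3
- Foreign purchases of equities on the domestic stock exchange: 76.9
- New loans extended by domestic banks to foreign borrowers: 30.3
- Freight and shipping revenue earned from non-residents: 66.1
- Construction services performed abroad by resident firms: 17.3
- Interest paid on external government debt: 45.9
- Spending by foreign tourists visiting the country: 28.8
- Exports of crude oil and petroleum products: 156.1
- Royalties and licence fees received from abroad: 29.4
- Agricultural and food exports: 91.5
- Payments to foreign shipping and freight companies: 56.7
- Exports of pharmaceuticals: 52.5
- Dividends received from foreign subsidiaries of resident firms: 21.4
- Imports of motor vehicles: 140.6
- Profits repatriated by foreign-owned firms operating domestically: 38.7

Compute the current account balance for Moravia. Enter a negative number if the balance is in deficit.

Goods: 156.1 - 140.6 + 52.5 + 91.5 = 159.5
Services: 66.1 - 22.3 + 29.4 - 56.7 + 28.8 + 17.3 = 62.6
Primary income: 18.2 - 45.9 - 38.7 + 21.4 = -45.0
Current account = 159.5 + 62.6 + (-45.0) = 177.1
(Excluded from the current account — financial account: foreign purchases of domestic corporate bonds 132.3, foreign purchases of equities on the domestic stock exchange 76.9, new loans extended by domestic banks to foreign borrowers 30.3.)

177.1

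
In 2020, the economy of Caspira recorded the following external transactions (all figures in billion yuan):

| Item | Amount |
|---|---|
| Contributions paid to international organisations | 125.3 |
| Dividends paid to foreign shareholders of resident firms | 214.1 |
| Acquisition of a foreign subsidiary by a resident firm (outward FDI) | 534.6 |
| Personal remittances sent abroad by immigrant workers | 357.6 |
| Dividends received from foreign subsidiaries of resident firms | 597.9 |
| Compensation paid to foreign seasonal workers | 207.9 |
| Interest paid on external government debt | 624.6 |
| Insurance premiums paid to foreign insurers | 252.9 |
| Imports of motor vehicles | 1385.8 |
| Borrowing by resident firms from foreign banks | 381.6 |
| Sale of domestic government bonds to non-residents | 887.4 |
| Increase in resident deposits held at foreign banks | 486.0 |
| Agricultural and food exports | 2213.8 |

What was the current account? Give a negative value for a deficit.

-356.5

Goods: 2213.8 - 1385.8 = 828.0
Services: -252.9
Primary income: -624.6 - 214.1 - 207.9 + 597.9 = -448.7
Secondary income: -357.6 - 125.3 = -482.9
Current account = 828.0 + (-252.9) + (-448.7) + (-482.9) = -356.5
(Excluded from the current account — financial account: acquisition of a foreign subsidiary by a resident firm (outward FDI) 534.6, borrowing by resident firms from foreign banks 381.6, sale of domestic government bonds to non-residents 887.4, increase in resident deposits held at foreign banks 486.0.)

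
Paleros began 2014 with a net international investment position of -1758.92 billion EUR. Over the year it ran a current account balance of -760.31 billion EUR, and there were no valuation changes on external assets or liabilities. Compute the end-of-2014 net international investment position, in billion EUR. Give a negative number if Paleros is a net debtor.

-2519.23

With no valuation effects, change in NIIP = current account = -760.31
End-of-year NIIP = -1758.92 + (-760.31) = -2519.23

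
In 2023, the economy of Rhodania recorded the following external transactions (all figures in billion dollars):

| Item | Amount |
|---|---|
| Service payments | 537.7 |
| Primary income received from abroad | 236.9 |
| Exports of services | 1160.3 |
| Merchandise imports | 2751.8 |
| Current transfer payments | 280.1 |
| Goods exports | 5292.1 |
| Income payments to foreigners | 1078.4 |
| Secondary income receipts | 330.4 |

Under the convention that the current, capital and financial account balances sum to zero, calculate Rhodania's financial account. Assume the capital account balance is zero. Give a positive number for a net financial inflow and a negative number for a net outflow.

-2371.7

Goods balance = 5292.1 - 2751.8 = 2540.3
Services balance = 1160.3 - 537.7 = 622.6
Trade balance (goods + services) = 2540.3 + 622.6 = 3162.9
Net primary income = 236.9 - 1078.4 = -841.5
Net secondary income = 330.4 - 280.1 = 50.3
Current account = 3162.9 + (-841.5) + 50.3 = 2371.7
Financial account = -(2371.7) = -2371.7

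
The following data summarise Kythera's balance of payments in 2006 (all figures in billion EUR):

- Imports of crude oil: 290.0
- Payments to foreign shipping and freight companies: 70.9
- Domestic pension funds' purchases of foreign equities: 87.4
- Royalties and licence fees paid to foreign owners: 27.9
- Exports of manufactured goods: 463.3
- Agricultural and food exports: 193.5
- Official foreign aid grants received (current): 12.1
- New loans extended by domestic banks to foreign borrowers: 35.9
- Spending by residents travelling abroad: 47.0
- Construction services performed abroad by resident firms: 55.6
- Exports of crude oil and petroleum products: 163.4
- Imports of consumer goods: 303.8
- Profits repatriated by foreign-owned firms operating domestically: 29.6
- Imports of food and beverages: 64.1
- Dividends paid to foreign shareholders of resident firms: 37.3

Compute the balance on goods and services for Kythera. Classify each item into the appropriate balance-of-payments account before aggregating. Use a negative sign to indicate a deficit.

Goods: -303.8 - 290.0 - 64.1 + 193.5 + 463.3 + 163.4 = 162.3
Services: -47.0 + 55.6 - 27.9 - 70.9 = -90.2
Trade balance = 162.3 + (-90.2) = 72.1
(Excluded from the trade balance — financial account: domestic pension funds' purchases of foreign equities 87.4, new loans extended by domestic banks to foreign borrowers 35.9; secondary income: official foreign aid grants received (current) 12.1; primary income: profits repatriated by foreign-owned firms operating domestically 29.6, dividends paid to foreign shareholders of resident firms 37.3.)

72.1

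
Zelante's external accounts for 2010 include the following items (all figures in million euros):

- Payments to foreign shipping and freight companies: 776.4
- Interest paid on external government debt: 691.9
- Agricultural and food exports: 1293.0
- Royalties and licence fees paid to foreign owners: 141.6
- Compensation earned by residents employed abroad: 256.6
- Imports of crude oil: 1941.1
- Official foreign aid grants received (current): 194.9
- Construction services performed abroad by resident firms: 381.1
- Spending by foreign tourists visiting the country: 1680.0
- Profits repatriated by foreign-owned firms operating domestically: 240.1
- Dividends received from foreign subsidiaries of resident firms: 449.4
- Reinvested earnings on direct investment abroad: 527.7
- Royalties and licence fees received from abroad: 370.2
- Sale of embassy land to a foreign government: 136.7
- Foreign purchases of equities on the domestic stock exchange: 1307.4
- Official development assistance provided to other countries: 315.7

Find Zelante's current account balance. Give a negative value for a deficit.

1046.1

Goods: 1293.0 - 1941.1 = -648.1
Services: 1680.0 + 370.2 + 381.1 - 776.4 - 141.6 = 1513.3
Primary income: 256.6 - 691.9 + 449.4 + 527.7 - 240.1 = 301.7
Secondary income: -315.7 + 194.9 = -120.8
Current account = (-648.1) + 1513.3 + 301.7 + (-120.8) = 1046.1
(Excluded from the current account — capital account: sale of embassy land to a foreign government 136.7; financial account: foreign purchases of equities on the domestic stock exchange 1307.4.)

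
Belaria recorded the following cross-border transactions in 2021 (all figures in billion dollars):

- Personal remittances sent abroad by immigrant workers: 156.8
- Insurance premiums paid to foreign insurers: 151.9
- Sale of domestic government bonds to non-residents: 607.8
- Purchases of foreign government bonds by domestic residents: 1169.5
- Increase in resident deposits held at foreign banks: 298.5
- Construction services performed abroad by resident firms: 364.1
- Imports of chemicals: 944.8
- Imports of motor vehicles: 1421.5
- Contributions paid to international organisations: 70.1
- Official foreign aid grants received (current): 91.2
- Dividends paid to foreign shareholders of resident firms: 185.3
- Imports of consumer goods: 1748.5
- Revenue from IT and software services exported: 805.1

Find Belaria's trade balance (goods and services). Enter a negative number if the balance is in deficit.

Goods: -944.8 - 1421.5 - 1748.5 = -4114.8
Services: -151.9 + 805.1 + 364.1 = 1017.3
Trade balance = -4114.8 + 1017.3 = -3097.5
(Excluded from the trade balance — secondary income: personal remittances sent abroad by immigrant workers 156.8, contributions paid to international organisations 70.1, official foreign aid grants received (current) 91.2; financial account: sale of domestic government bonds to non-residents 607.8, purchases of foreign government bonds by domestic residents 1169.5, increase in resident deposits held at foreign banks 298.5; primary income: dividends paid to foreign shareholders of resident firms 185.3.)

-3097.5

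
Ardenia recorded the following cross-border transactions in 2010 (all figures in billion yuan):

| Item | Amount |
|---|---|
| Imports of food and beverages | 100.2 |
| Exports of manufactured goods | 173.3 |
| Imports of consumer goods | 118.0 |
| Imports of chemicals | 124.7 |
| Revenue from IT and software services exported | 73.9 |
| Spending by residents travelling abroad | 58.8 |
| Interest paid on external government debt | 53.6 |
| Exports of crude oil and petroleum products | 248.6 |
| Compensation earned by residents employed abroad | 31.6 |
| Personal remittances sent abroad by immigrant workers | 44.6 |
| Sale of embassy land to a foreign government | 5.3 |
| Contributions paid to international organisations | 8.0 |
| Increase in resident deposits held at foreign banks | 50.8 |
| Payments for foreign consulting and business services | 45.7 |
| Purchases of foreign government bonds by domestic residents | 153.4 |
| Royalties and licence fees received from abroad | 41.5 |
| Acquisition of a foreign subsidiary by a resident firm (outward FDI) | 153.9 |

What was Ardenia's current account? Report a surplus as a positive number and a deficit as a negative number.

Goods: -124.7 - 100.2 - 118.0 + 173.3 + 248.6 = 79.0
Services: -45.7 + 41.5 + 73.9 - 58.8 = 10.9
Primary income: 31.6 - 53.6 = -22.0
Secondary income: -44.6 - 8.0 = -52.6
Current account = 79.0 + 10.9 + (-22.0) + (-52.6) = 15.3
(Excluded from the current account — capital account: sale of embassy land to a foreign government 5.3; financial account: increase in resident deposits held at foreign banks 50.8, purchases of foreign government bonds by domestic residents 153.4, acquisition of a foreign subsidiary by a resident firm (outward FDI) 153.9.)

15.3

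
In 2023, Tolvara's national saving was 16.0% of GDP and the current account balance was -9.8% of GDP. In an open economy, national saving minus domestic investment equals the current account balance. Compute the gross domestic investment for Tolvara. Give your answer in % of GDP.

I = S - CA = 16.0 - (-9.8) = 25.8

25.8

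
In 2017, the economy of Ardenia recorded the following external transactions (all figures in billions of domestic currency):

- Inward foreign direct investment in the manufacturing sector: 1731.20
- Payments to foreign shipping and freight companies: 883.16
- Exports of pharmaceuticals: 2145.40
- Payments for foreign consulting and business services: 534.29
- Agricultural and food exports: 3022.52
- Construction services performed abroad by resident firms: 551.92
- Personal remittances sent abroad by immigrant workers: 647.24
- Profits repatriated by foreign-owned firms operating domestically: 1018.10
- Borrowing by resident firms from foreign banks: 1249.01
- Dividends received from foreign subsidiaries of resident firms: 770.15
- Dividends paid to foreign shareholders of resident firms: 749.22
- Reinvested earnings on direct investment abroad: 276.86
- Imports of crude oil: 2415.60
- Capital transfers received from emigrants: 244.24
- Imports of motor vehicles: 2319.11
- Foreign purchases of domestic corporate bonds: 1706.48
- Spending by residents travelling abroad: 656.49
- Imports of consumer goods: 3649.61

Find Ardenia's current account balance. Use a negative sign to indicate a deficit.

-6105.97

Goods: 2145.40 - 2319.11 - 2415.60 + 3022.52 - 3649.61 = -3216.40
Services: -883.16 + 551.92 - 656.49 - 534.29 = -1522.02
Primary income: -749.22 - 1018.10 + 276.86 + 770.15 = -720.31
Secondary income: -647.24
Current account = (-3216.40) + (-1522.02) + (-720.31) + (-647.24) = -6105.97
(Excluded from the current account — financial account: inward foreign direct investment in the manufacturing sector 1731.20, borrowing by resident firms from foreign banks 1249.01, foreign purchases of domestic corporate bonds 1706.48; capital account: capital transfers received from emigrants 244.24.)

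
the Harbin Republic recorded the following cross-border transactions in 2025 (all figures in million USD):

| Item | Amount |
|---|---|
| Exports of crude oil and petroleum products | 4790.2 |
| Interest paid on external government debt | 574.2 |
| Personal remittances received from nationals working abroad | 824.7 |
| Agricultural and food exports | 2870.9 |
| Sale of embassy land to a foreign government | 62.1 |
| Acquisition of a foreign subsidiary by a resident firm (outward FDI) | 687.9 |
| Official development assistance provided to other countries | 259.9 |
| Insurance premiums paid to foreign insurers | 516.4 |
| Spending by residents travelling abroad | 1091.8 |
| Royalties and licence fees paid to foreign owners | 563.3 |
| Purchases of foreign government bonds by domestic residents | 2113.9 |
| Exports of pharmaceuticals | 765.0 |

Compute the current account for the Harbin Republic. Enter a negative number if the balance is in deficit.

Goods: 4790.2 + 2870.9 + 765.0 = 8426.1
Services: -1091.8 - 516.4 - 563.3 = -2171.5
Primary income: -574.2
Secondary income: -259.9 + 824.7 = 564.8
Current account = 8426.1 + (-2171.5) + (-574.2) + 564.8 = 6245.2
(Excluded from the current account — capital account: sale of embassy land to a foreign government 62.1; financial account: acquisition of a foreign subsidiary by a resident firm (outward FDI) 687.9, purchases of foreign government bonds by domestic residents 2113.9.)

6245.2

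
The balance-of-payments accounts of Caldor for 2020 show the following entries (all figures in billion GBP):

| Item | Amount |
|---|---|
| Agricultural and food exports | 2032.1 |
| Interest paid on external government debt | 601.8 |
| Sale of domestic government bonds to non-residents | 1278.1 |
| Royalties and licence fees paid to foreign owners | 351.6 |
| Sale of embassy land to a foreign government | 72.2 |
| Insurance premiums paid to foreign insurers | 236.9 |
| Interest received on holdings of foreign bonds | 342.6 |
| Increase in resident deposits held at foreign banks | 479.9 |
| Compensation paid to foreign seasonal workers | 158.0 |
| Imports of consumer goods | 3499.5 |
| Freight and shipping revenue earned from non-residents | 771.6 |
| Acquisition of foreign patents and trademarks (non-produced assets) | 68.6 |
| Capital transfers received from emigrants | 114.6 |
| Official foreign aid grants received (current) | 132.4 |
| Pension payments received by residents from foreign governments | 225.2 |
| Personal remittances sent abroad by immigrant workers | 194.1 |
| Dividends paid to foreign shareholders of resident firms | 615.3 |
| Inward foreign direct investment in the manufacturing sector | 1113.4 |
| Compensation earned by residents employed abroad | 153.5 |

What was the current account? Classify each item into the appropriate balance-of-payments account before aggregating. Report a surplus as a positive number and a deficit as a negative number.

Goods: -3499.5 + 2032.1 = -1467.4
Services: -351.6 + 771.6 - 236.9 = 183.1
Primary income: 342.6 + 153.5 - 615.3 - 601.8 - 158.0 = -879.0
Secondary income: 225.2 - 194.1 + 132.4 = 163.5
Current account = (-1467.4) + 183.1 + (-879.0) + 163.5 = -1999.8
(Excluded from the current account — financial account: sale of domestic government bonds to non-residents 1278.1, increase in resident deposits held at foreign banks 479.9, inward foreign direct investment in the manufacturing sector 1113.4; capital account: sale of embassy land to a foreign government 72.2, acquisition of foreign patents and trademarks (non-produced assets) 68.6, capital transfers received from emigrants 114.6.)

-1999.8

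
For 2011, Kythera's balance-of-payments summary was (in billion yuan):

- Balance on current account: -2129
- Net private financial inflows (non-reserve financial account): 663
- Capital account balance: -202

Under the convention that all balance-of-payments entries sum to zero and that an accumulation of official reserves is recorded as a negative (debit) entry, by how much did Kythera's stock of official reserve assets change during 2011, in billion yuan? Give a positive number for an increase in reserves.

Official reserve transactions balance = -((-2129) + (-202) + 663) = 1668
An accumulation of reserves is recorded as a debit (negative entry), so the change in the stock of reserves is the negative of that balance.
Change in official reserves = -(1668) = -1668

-1668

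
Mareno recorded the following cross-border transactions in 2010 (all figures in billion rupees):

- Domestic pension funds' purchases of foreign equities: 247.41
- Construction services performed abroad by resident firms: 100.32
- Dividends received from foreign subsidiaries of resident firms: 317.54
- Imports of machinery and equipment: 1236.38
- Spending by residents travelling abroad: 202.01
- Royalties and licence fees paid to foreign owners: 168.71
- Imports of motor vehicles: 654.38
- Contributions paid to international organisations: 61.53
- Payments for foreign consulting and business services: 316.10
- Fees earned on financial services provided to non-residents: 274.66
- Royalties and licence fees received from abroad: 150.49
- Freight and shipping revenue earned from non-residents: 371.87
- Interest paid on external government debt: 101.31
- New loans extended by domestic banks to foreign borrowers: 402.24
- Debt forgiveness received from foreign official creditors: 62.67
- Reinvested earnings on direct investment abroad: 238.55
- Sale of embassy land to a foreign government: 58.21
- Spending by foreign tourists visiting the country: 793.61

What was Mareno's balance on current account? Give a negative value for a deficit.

-493.38

Goods: -654.38 - 1236.38 = -1890.76
Services: 793.61 + 371.87 - 316.10 + 100.32 + 150.49 - 168.71 + 274.66 - 202.01 = 1004.13
Primary income: -101.31 + 238.55 + 317.54 = 454.78
Secondary income: -61.53
Current account = (-1890.76) + 1004.13 + 454.78 + (-61.53) = -493.38
(Excluded from the current account — financial account: domestic pension funds' purchases of foreign equities 247.41, new loans extended by domestic banks to foreign borrowers 402.24; capital account: debt forgiveness received from foreign official creditors 62.67, sale of embassy land to a foreign government 58.21.)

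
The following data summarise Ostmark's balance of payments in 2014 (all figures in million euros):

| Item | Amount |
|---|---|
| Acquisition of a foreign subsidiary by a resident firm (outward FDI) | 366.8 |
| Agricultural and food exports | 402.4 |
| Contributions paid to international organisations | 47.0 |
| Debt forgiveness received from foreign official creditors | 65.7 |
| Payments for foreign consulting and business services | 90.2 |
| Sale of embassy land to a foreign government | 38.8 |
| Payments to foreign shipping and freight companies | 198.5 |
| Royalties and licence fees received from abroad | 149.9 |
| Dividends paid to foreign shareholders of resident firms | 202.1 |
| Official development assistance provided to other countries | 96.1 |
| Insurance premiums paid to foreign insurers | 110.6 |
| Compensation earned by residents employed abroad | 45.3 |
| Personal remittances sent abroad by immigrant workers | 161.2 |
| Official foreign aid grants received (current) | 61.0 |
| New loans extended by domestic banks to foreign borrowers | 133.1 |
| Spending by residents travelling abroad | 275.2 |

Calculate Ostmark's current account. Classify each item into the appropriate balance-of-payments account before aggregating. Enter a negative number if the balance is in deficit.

-522.3

Goods: 402.4
Services: -110.6 - 90.2 - 198.5 - 275.2 + 149.9 = -524.6
Primary income: 45.3 - 202.1 = -156.8
Secondary income: -96.1 + 61.0 - 161.2 - 47.0 = -243.3
Current account = 402.4 + (-524.6) + (-156.8) + (-243.3) = -522.3
(Excluded from the current account — financial account: acquisition of a foreign subsidiary by a resident firm (outward FDI) 366.8, new loans extended by domestic banks to foreign borrowers 133.1; capital account: debt forgiveness received from foreign official creditors 65.7, sale of embassy land to a foreign government 38.8.)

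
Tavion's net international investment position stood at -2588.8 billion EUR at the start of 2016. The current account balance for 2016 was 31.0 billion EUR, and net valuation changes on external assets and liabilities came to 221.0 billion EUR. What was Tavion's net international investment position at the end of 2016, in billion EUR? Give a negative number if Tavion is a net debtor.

-2336.8

Change in NIIP = current account + net valuation change = 31.0 + 221.0 = 252.0
End-of-year NIIP = -2588.8 + 252.0 = -2336.8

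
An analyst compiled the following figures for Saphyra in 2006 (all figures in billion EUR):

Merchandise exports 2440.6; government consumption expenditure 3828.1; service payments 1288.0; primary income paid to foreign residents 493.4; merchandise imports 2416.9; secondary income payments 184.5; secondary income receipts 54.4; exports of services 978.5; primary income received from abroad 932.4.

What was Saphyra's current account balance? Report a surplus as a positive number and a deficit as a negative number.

23.1

Goods balance = 2440.6 - 2416.9 = 23.7
Services balance = 978.5 - 1288.0 = -309.5
Trade balance (goods + services) = 23.7 + (-309.5) = -285.8
Net primary income = 932.4 - 493.4 = 439.0
Net secondary income = 54.4 - 184.5 = -130.1
Current account = -285.8 + 439.0 + (-130.1) = 23.1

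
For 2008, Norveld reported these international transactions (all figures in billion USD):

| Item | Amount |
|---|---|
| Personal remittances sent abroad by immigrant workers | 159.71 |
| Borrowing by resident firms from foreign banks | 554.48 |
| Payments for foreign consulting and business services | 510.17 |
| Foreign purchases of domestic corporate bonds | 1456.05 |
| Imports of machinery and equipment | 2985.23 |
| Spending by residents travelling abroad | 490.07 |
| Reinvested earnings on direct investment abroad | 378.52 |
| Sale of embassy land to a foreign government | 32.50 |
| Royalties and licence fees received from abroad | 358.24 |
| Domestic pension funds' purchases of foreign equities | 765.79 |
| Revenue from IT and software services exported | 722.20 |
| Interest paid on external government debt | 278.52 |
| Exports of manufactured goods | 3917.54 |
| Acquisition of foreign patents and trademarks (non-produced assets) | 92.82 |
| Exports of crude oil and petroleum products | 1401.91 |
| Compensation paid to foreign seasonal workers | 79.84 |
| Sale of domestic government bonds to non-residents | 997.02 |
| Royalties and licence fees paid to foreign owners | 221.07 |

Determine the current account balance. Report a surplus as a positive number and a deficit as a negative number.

Goods: -2985.23 + 1401.91 + 3917.54 = 2334.22
Services: 722.20 - 510.17 + 358.24 - 221.07 - 490.07 = -140.87
Primary income: -278.52 - 79.84 + 378.52 = 20.16
Secondary income: -159.71
Current account = 2334.22 + (-140.87) + 20.16 + (-159.71) = 2053.80
(Excluded from the current account — financial account: borrowing by resident firms from foreign banks 554.48, foreign purchases of domestic corporate bonds 1456.05, domestic pension funds' purchases of foreign equities 765.79, sale of domestic government bonds to non-residents 997.02; capital account: sale of embassy land to a foreign government 32.50, acquisition of foreign patents and trademarks (non-produced assets) 92.82.)

2053.80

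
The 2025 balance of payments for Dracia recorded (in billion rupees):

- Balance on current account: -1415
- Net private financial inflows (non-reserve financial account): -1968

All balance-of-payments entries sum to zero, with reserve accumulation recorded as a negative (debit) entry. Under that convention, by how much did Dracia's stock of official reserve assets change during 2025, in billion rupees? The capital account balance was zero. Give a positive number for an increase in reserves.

-3383

Official reserve transactions balance = -((-1415) + (-1968)) = 3383
An accumulation of reserves is recorded as a debit (negative entry), so the change in the stock of reserves is the negative of that balance.
Change in official reserves = -(3383) = -3383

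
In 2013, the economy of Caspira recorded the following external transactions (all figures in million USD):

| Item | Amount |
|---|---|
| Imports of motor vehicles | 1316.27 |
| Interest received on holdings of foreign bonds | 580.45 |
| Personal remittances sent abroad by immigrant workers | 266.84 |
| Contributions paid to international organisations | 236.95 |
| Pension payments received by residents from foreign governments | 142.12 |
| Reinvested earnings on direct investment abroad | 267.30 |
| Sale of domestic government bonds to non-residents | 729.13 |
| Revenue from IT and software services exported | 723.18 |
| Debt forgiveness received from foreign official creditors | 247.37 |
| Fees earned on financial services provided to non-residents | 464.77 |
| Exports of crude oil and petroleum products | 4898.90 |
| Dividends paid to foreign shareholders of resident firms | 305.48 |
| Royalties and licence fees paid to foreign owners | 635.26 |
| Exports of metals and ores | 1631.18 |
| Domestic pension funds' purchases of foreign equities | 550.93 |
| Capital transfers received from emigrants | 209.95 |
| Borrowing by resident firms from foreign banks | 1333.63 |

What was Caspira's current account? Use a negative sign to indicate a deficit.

5947.10

Goods: -1316.27 + 4898.90 + 1631.18 = 5213.81
Services: 723.18 + 464.77 - 635.26 = 552.69
Primary income: 580.45 - 305.48 + 267.30 = 542.27
Secondary income: -266.84 + 142.12 - 236.95 = -361.67
Current account = 5213.81 + 552.69 + 542.27 + (-361.67) = 5947.10
(Excluded from the current account — financial account: sale of domestic government bonds to non-residents 729.13, domestic pension funds' purchases of foreign equities 550.93, borrowing by resident firms from foreign banks 1333.63; capital account: debt forgiveness received from foreign official creditors 247.37, capital transfers received from emigrants 209.95.)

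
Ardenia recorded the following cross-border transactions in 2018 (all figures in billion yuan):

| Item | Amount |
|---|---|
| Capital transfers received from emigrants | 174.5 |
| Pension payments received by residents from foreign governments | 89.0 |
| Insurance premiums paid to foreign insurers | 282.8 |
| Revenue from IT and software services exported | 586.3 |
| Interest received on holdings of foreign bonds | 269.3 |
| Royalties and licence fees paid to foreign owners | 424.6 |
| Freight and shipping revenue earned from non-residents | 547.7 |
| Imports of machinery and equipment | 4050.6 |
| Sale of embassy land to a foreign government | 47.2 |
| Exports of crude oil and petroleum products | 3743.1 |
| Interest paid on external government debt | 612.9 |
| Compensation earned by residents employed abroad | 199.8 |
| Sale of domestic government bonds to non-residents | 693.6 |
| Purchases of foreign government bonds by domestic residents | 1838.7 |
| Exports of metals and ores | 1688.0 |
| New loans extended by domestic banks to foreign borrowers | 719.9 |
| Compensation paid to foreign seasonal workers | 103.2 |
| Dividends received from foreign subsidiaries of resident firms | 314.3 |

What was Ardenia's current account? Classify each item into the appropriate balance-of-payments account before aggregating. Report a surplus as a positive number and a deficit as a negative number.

Goods: 3743.1 + 1688.0 - 4050.6 = 1380.5
Services: -282.8 + 586.3 - 424.6 + 547.7 = 426.6
Primary income: -103.2 + 314.3 + 269.3 - 612.9 + 199.8 = 67.3
Secondary income: 89.0
Current account = 1380.5 + 426.6 + 67.3 + 89.0 = 1963.4
(Excluded from the current account — capital account: capital transfers received from emigrants 174.5, sale of embassy land to a foreign government 47.2; financial account: sale of domestic government bonds to non-residents 693.6, purchases of foreign government bonds by domestic residents 1838.7, new loans extended by domestic banks to foreign borrowers 719.9.)

1963.4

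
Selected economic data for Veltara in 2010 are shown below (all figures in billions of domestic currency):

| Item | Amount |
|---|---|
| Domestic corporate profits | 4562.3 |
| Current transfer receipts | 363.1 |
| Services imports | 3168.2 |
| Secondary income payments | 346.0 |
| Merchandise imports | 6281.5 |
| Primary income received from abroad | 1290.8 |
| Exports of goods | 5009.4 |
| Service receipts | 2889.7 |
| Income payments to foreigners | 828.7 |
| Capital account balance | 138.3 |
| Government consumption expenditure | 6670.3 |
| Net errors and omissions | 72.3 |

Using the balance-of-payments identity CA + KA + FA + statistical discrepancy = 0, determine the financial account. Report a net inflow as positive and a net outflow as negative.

Goods balance = 5009.4 - 6281.5 = -1272.1
Services balance = 2889.7 - 3168.2 = -278.5
Trade balance (goods + services) = -1272.1 + (-278.5) = -1550.6
Net primary income = 1290.8 - 828.7 = 462.1
Net secondary income = 363.1 - 346.0 = 17.1
Current account = -1550.6 + 462.1 + 17.1 = -1071.4
Financial account = -(-1071.4 + 138.3 + 72.3) = 860.8

860.8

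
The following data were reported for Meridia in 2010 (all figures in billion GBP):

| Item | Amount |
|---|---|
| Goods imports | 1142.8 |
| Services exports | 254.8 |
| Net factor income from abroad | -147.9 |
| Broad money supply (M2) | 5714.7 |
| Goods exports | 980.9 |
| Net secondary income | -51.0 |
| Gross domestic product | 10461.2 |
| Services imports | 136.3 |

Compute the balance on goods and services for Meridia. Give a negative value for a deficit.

-43.4

Goods balance = 980.9 - 1142.8 = -161.9
Services balance = 254.8 - 136.3 = 118.5
Trade balance (goods + services) = -161.9 + 118.5 = -43.4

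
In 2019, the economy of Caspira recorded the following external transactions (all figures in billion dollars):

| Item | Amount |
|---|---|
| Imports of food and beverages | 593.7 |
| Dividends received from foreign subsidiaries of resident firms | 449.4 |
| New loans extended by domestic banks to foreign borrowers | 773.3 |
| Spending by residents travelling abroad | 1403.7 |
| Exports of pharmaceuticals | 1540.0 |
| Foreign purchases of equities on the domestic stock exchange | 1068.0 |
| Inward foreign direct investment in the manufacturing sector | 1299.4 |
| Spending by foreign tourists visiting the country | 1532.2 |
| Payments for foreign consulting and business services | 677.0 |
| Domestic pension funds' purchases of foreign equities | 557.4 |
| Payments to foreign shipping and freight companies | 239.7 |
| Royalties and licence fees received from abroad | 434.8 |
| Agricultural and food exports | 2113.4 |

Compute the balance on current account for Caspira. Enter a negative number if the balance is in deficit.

3155.7

Goods: -593.7 + 1540.0 + 2113.4 = 3059.7
Services: 434.8 - 1403.7 + 1532.2 - 677.0 - 239.7 = -353.4
Primary income: 449.4
Current account = 3059.7 + (-353.4) + 449.4 = 3155.7
(Excluded from the current account — financial account: new loans extended by domestic banks to foreign borrowers 773.3, foreign purchases of equities on the domestic stock exchange 1068.0, inward foreign direct investment in the manufacturing sector 1299.4, domestic pension funds' purchases of foreign equities 557.4.)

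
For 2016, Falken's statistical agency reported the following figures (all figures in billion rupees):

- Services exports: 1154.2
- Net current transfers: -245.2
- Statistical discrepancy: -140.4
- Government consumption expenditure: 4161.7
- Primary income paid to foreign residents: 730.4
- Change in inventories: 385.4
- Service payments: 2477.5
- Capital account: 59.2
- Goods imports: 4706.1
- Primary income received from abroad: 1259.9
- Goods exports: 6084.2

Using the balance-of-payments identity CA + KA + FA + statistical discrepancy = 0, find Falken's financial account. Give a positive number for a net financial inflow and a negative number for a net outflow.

-257.9

Goods balance = 6084.2 - 4706.1 = 1378.1
Services balance = 1154.2 - 2477.5 = -1323.3
Trade balance (goods + services) = 1378.1 + (-1323.3) = 54.8
Net primary income = 1259.9 - 730.4 = 529.5
Net secondary income = -245.2
Current account = 54.8 + 529.5 + (-245.2) = 339.1
Financial account = -(339.1 + 59.2 + (-140.4)) = -257.9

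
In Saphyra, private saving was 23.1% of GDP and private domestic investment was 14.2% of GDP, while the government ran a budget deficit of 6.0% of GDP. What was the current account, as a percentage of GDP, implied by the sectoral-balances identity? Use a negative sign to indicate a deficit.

2.9

By the sectoral-balances identity, CA = (S_private - I) + (T - G).
Private balance = 23.1 - 14.2 = 8.9
Government balance (T - G) = -6.0
CA = 8.9 + (-6.0) = 2.9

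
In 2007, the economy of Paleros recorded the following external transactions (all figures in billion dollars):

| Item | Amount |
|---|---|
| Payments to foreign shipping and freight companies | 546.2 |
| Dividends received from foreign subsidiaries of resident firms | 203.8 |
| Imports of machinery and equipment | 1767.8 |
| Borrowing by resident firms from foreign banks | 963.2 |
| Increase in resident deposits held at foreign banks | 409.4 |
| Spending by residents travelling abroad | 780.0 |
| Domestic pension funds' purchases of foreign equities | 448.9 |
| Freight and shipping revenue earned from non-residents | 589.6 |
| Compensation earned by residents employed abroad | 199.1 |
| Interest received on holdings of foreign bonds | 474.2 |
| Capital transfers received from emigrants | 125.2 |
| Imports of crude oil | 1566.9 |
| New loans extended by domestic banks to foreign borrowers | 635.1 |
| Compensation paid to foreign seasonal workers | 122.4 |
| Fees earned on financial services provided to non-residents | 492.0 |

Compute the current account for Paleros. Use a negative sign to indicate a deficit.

Goods: -1767.8 - 1566.9 = -3334.7
Services: 492.0 - 546.2 - 780.0 + 589.6 = -244.6
Primary income: 474.2 + 203.8 + 199.1 - 122.4 = 754.7
Current account = (-3334.7) + (-244.6) + 754.7 = -2824.6
(Excluded from the current account — financial account: borrowing by resident firms from foreign banks 963.2, increase in resident deposits held at foreign banks 409.4, domestic pension funds' purchases of foreign equities 448.9, new loans extended by domestic banks to foreign borrowers 635.1; capital account: capital transfers received from emigrants 125.2.)

-2824.6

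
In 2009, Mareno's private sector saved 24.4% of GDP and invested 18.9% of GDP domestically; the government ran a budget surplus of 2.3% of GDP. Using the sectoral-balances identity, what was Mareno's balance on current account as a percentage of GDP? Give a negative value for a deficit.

7.8

By the sectoral-balances identity, CA = (S_private - I) + (T - G).
Private balance = 24.4 - 18.9 = 5.5
Government balance (T - G) = 2.3
CA = 5.5 + 2.3 = 7.8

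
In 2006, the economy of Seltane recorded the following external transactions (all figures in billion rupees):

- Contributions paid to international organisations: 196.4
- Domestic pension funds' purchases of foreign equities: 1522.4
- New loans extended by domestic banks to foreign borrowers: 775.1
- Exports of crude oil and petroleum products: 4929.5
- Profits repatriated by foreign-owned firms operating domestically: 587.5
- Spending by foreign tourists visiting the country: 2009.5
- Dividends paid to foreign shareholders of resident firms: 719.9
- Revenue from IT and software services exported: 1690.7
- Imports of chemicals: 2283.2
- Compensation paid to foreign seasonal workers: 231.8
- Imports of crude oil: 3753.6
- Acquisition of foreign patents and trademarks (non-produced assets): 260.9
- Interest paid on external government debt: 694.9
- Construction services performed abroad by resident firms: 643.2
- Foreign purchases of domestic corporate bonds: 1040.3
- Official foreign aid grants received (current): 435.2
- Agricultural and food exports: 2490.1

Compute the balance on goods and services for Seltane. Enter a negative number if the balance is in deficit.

5726.2

Goods: -3753.6 - 2283.2 + 4929.5 + 2490.1 = 1382.8
Services: 2009.5 + 1690.7 + 643.2 = 4343.4
Trade balance = 1382.8 + 4343.4 = 5726.2
(Excluded from the trade balance — secondary income: contributions paid to international organisations 196.4, official foreign aid grants received (current) 435.2; financial account: domestic pension funds' purchases of foreign equities 1522.4, new loans extended by domestic banks to foreign borrowers 775.1, foreign purchases of domestic corporate bonds 1040.3; primary income: profits repatriated by foreign-owned firms operating domestically 587.5, dividends paid to foreign shareholders of resident firms 719.9, compensation paid to foreign seasonal workers 231.8, interest paid on external government debt 694.9; capital account: acquisition of foreign patents and trademarks (non-produced assets) 260.9.)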